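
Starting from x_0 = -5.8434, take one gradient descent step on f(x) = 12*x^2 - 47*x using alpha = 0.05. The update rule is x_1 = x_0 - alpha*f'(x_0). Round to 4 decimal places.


We compute the gradient at x_0 and apply the update.
f'(x) = 24*x - 47
f'(-5.8434) = 24*-5.8434 - 47 = -187.2416
x_1 = -5.8434 - 0.05*-187.2416 = 3.5187


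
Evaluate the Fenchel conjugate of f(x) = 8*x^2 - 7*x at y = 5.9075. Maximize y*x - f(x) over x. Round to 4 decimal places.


f*(y) = sup_x {y*x - a*x^2 - b*x} = sup_x {(y-b)*x - a*x^2}
FOC: (y - b) - 2a*x = 0 => x* = (y - b)/(2a)
x* = (5.9075 + 7)/(2*8) = 0.8067
f*(5.9075) = (y-b)^2/(4a) = (5.9075 + 7)^2/(4*8)
= 166.6036/32 = 5.2064


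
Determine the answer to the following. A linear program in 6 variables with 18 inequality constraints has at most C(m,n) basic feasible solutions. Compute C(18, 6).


Each vertex corresponds to some choice of n active constraints out of m, so the number of vertices is at most C(m, n) = m! / (n!(m-n)!).
m = 18, n = 6
Numerator: 18 * 17 * 16 * 15 * 14 * 13
Denominator: 6! = 720
C(18, 6) = 18564


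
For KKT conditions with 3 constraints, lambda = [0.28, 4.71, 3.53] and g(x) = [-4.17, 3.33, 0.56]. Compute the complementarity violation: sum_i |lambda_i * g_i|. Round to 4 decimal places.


KKT complementary slackness check:
lambda_1 * g_1 = 0.28 * -4.17 = -1.1676
lambda_2 * g_2 = 4.71 * 3.33 = 15.6843
lambda_3 * g_3 = 3.53 * 0.56 = 1.9768
Total violation = 1.1676 + 15.6843 + 1.9768 = 18.8287


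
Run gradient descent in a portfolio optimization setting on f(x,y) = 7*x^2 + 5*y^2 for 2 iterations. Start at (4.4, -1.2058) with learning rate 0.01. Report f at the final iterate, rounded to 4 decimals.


Gradient descent on f(x,y) = 7*x^2 + 5*y^2.
Starting point: (4.4, -1.2058), alpha = 0.01
Step 1: grad_x = 2*7*4.4 = 61.6, grad_y = 2*5*-1.2058 = -12.058
  x_1 = 4.4 - 0.01*61.6 = 3.784
  y_1 = -1.2058 - 0.01*-12.058 = -1.0852
Step 2: grad_x = 2*7*3.784 = 52.976, grad_y = 2*5*-1.0852 = -10.8522
  x_2 = 3.784 - 0.01*52.976 = 3.2542
  y_2 = -1.0852 - 0.01*-10.8522 = -0.9767
f(3.2542, -0.9767) = 7*3.2542^2 + 5*(-0.9767)^2 = 78.9002


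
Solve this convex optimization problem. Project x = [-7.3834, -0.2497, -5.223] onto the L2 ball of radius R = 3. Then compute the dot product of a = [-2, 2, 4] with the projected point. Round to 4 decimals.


Step 1: Compute ||x|| (intermediates to 6 decimals).
||x|| = sqrt((-7.3834)^2 + (-0.2497)^2 + (-5.223)^2) = 9.047468
Step 2: Project.
Since ||x|| > R, scale = R/||x|| = 3/9.047468 = 0.331584, proj(x) = scale * x
proj(x) = [-2.448217, -0.082797, -1.731863]
Step 3: Dot product.
a^T * proj(x) = -2*(-2.448217) + 2*(-0.082797) + 4*(-1.731863) = -2.1966


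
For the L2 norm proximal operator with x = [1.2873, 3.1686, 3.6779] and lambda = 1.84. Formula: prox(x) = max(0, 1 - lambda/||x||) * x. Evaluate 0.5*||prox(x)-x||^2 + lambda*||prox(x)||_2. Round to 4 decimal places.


Step 1: Compute ||x||.
||x|| = 5.0224
Step 2: Compute scaling factor.
scale = max(0, 1 - 1.84/5.0224) = 0.6336
Step 3: prox(x) = [0.8157, 2.0077, 2.3305]
||prox(x)|| = 3.1824
Step 4: Proximal objective.
0.5*||prox-x||^2 = 1.6928
lambda*||prox|| = 5.8556
Total = 7.5483


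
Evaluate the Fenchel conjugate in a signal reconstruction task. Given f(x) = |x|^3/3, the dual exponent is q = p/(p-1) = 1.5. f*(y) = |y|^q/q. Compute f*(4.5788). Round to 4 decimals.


The conjugate exponent q satisfies 1/p + 1/q = 1.
p = 3, so q = 3/(3 - 1) = 1.5
|y|^q = 4.5788^1.5 = 9.7978
f*(4.5788) = 9.7978 / 1.5 = 6.5319


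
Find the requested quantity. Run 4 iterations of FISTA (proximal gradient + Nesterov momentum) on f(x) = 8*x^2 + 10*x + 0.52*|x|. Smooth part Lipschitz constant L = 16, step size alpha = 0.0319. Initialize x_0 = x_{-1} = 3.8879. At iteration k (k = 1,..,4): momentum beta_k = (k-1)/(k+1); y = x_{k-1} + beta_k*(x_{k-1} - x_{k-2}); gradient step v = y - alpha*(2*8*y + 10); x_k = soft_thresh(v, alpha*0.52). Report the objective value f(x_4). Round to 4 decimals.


FISTA on f(x) = 8*x^2 + 10*x + 0.52*|x|
L = 16, alpha = 0.0319
Iteration 1: beta = 0.0, y = 3.8879 + 0.0*(3.8879 - 3.8879) = 3.8879
  grad(y) = 72.2064, v = y - alpha*grad = 1.5845
  prox(v) = soft_thresh(1.5845, 0.0166) = 1.5679
Iteration 2: beta = 0.3333, y = 1.5679 + 0.3333*(1.5679 - 3.8879) = 0.7946
  grad(y) = 22.7137, v = y - alpha*grad = 0.07
  prox(v) = soft_thresh(0.07, 0.0166) = 0.0535
Iteration 3: beta = 0.5, y = 0.0535 + 0.5*(0.0535 - 1.5679) = -0.7038
  grad(y) = -1.2606, v = y - alpha*grad = -0.6636
  prox(v) = soft_thresh(-0.6636, 0.0166) = -0.647
Iteration 4: beta = 0.6, y = -0.647 + 0.6*(-0.647 - 0.0535) = -1.0672
  grad(y) = -7.076, v = y - alpha*grad = -0.8415
  prox(v) = soft_thresh(-0.8415, 0.0166) = -0.8249
f(x_4) = 8*(-0.8249)^2 + 10*(-0.8249) + 0.52*|-0.8249| = -2.3762


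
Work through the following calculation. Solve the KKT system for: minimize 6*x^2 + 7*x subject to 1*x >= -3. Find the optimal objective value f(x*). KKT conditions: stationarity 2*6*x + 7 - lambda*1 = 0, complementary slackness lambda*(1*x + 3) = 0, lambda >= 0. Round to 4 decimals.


Step 1: Try lambda = 0 (constraint inactive).
Stationarity: 2*6*x + 7 = 0
x* = -7/(2*6) = -7/12 = -0.5833 (rounded; the exact value -7/12 is used below)
Check constraint: 1*-0.5833 = -0.5833 >= -3 -- satisfied.
Step 2: Compute optimal value.
f(x*) = 6*(-7/12)^2 + 7*(-7/12) = -2.0417


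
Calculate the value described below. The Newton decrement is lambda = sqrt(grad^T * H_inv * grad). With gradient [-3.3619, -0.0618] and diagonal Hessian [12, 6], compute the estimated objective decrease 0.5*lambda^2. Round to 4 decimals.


Step 1: H is diagonal, so H^(-1) * g = [-0.2802, -0.0103].
Step 2: g^T H^(-1) g = sum_i g_i^2 / H_ii
  = (-3.3619)^2/12 + (-0.0618)^2/6
  = 0.9419 + 0.0006 = 0.9425
Step 3: Objective decrease = 0.5 * g^T H^(-1) g = 0.4713


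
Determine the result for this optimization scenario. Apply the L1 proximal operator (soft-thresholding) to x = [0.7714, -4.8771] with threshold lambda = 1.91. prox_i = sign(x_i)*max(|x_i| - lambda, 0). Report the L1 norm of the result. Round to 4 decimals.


Soft-thresholding with lambda = 1.91:
prox(0.7714) = sign(0.7714)*max(|0.7714| - 1.91, 0) = 0.0
prox(-4.8771) = sign(-4.8771)*max(|-4.8771| - 1.91, 0) = -2.9671
prox(x) = [0.0, -2.9671]
||prox(x)||_1 = 0.0 + 2.9671 = 2.9671


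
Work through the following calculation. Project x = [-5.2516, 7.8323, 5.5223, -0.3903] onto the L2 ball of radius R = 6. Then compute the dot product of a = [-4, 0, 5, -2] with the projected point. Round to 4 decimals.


Step 1: Compute ||x|| (intermediates to 6 decimals).
||x|| = sqrt((-5.2516)^2 + 7.8323^2 + 5.5223^2 + (-0.3903)^2) = 10.934915
Step 2: Project.
Since ||x|| > R, scale = R/||x|| = 6/10.934915 = 0.548701, proj(x) = scale * x
proj(x) = [-2.881558, 4.297591, 3.030092, -0.214158]
Step 3: Dot product.
a^T * proj(x) = -4*(-2.881558) + 0*4.297591 + 5*3.030092 - 2*(-0.214158) = 27.105


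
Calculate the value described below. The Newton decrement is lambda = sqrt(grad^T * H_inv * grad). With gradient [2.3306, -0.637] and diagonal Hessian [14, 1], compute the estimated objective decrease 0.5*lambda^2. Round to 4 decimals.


Step 1: H is diagonal, so H^(-1) * g = [0.1665, -0.637].
Step 2: g^T H^(-1) g = sum_i g_i^2 / H_ii
  = (2.3306)^2/14 + (-0.637)^2/1
  = 0.388 + 0.4058 = 0.7937
Step 3: Objective decrease = 0.5 * g^T H^(-1) g = 0.3969


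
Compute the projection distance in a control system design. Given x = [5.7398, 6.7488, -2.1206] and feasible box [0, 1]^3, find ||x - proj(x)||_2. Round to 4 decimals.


Project each component onto [0, 1].
clip(5.7398) = 1.0, clip(6.7488) = 1.0, clip(-2.1206) = 0.0
Projection = [1.0, 1.0, 0.0]
Squared diffs: [22.4657, 33.0487, 4.4969]
Distance = sqrt(60.0113) = 7.7467


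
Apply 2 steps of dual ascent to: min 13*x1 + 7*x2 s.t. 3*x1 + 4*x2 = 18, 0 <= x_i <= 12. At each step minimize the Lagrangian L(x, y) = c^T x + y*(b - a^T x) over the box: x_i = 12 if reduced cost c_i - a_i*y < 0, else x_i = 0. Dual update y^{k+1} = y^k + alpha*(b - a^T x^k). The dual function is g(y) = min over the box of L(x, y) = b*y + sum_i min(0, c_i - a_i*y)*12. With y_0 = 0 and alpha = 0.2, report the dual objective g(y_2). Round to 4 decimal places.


Dual ascent for LP: min 13*x1 + 7*x2, 3*x1 + 4*x2 = 18, 0 <= x_i <= 12
Step 1: y^k = 0.0, reduced costs: (13.0, 7.0)
  x^k = (0.0, 0.0), subgradient = b - a^T x = 18.0
  y^{k+1} = 0.0 + 0.2*18.0 = 3.6
Step 2: y^k = 3.6, reduced costs: (2.2, -7.4)
  x^k = (0.0, 12.0), subgradient = b - a^T x = -30.0
  y^{k+1} = 3.6 + 0.2*-30.0 = -2.4
Dual objective at y_2 = -2.4: reduced costs (20.2, 16.6), box minimizer x = (0.0, 0.0)
g(y_2) = b*y + (c1 - a1*y)*x1 + (c2 - a2*y)*x2 = 18*(-2.4) + 20.2*0.0 + 16.6*0.0 = -43.2 + 0.0 + 0.0 = -43.2


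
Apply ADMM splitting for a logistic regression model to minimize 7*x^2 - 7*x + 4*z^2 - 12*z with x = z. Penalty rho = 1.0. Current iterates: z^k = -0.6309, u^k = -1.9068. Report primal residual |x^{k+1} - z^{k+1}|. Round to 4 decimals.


ADMM iteration with rho = 1.0, z^k = -0.6309, u^k = -1.9068
Step 1: x-update.
Minimize 7*x^2 - 7*x + (1.0/2)*(x + 0.6309 - 1.9068)^2
FOC: (2*7 + 1.0)*x = 7 + 1.0*(-0.6309 + 1.9068)
x^{k+1} = 0.5517
Step 2: z-update.
Minimize 4*z^2 - 12*z + (1.0/2)*(0.5517 - z - 1.9068)^2
FOC: (2*4 + 1.0)*z = 12 + 1.0*(0.5517 - 1.9068)
z^{k+1} = 1.1828
Step 3: u-update.
u^{k+1} = -1.9068 + 0.5517 - 1.1828 = -2.5378
Step 4: Primal residual = |0.5517 - 1.1828| = 0.631


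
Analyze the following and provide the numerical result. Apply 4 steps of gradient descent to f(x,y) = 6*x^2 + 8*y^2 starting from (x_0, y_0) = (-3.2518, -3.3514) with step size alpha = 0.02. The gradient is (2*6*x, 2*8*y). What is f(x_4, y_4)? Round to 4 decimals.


Gradient descent on f(x,y) = 6*x^2 + 8*y^2.
Starting point: (-3.2518, -3.3514), alpha = 0.02
Step 1: grad_x = 2*6*-3.2518 = -39.0216, grad_y = 2*8*-3.3514 = -53.6224
  x_1 = -3.2518 - 0.02*-39.0216 = -2.4714
  y_1 = -3.3514 - 0.02*-53.6224 = -2.279
Step 2: grad_x = 2*6*-2.4714 = -29.6564, grad_y = 2*8*-2.279 = -36.4632
  x_2 = -2.4714 - 0.02*-29.6564 = -1.8782
  y_2 = -2.279 - 0.02*-36.4632 = -1.5497
Step 3: grad_x = 2*6*-1.8782 = -22.5389, grad_y = 2*8*-1.5497 = -24.795
  x_3 = -1.8782 - 0.02*-22.5389 = -1.4275
  y_3 = -1.5497 - 0.02*-24.795 = -1.0538
Step 4: grad_x = 2*6*-1.4275 = -17.1295, grad_y = 2*8*-1.0538 = -16.8606
  x_4 = -1.4275 - 0.02*-17.1295 = -1.0849
  y_4 = -1.0538 - 0.02*-16.8606 = -0.7166
f(-1.0849, -0.7166) = 6*(-1.0849)^2 + 8*(-0.7166)^2 = 11.1695


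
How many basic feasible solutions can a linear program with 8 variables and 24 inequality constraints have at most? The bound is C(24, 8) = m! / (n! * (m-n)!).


Each vertex corresponds to some choice of n active constraints out of m, so the number of vertices is at most C(m, n) = m! / (n!(m-n)!).
m = 24, n = 8
Numerator: 24 * 23 * 22 * 21 * 20 * 19 * 18 * 17
Denominator: 8! = 40320
C(24, 8) = 735471


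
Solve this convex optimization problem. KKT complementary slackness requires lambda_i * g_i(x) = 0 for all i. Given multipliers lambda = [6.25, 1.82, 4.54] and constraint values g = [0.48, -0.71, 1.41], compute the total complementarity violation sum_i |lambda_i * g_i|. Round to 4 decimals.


KKT complementary slackness check:
lambda_1 * g_1 = 6.25 * 0.48 = 3.0
lambda_2 * g_2 = 1.82 * -0.71 = -1.2922
lambda_3 * g_3 = 4.54 * 1.41 = 6.4014
Total violation = 3.0 + 1.2922 + 6.4014 = 10.6936


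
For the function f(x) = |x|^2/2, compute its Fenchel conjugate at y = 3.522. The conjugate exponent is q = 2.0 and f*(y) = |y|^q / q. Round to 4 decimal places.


The conjugate exponent q satisfies 1/p + 1/q = 1.
p = 2, so q = 2/(2 - 1) = 2.0
|y|^q = 3.522^2.0 = 12.4045
f*(3.522) = 12.4045 / 2.0 = 6.2022


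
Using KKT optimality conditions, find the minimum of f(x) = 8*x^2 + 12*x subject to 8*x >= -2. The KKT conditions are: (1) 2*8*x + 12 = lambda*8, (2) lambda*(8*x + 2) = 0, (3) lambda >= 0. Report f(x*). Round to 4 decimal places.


Step 1: Try lambda = 0 (constraint inactive).
x_unc = -12/(2*8) = -0.75
Check: 8*-0.75 = -6.0 < -2 -- violated!
Step 2: Constraint must be active: 8*x = -2
x* = -2/8 = -0.25
lambda = (2*8*(-0.25) + 12)/8 = 1.0
Step 3: Compute optimal value.
f(x*) = 8*(-0.25)^2 + 12*(-0.25) = -2.5


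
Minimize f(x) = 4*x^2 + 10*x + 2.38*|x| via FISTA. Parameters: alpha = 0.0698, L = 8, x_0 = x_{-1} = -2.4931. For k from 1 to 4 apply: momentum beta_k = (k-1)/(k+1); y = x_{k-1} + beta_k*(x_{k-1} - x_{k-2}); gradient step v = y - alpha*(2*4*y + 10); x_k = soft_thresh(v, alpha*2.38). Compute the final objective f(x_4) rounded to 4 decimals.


FISTA on f(x) = 4*x^2 + 10*x + 2.38*|x|
L = 8, alpha = 0.0698
Iteration 1: beta = 0.0, y = -2.4931 + 0.0*(-2.4931 + 2.4931) = -2.4931
  grad(y) = -9.9448, v = y - alpha*grad = -1.799
  prox(v) = soft_thresh(-1.799, 0.1661) = -1.6328
Iteration 2: beta = 0.3333, y = -1.6328 + 0.3333*(-1.6328 + 2.4931) = -1.3461
  grad(y) = -0.7686, v = y - alpha*grad = -1.2924
  prox(v) = soft_thresh(-1.2924, 0.1661) = -1.1263
Iteration 3: beta = 0.5, y = -1.1263 + 0.5*(-1.1263 + 1.6328) = -0.873
  grad(y) = 3.0157, v = y - alpha*grad = -1.0835
  prox(v) = soft_thresh(-1.0835, 0.1661) = -0.9174
Iteration 4: beta = 0.6, y = -0.9174 + 0.6*(-0.9174 + 1.1263) = -0.7921
  grad(y) = 3.6634, v = y - alpha*grad = -1.0478
  prox(v) = soft_thresh(-1.0478, 0.1661) = -0.8817
f(x_4) = 4*(-0.8817)^2 + 10*(-0.8817) + 2.38*|-0.8817| = -3.6089


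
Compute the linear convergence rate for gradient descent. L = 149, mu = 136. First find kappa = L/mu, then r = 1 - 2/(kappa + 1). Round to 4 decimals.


Step 1: Compute the condition number.
kappa = L/mu = 149/136 = 1.0956
Step 2: Compute the convergence rate.
r = 1 - 2/(kappa + 1) = 1 - 2*mu/(L + mu) = (L - mu)/(L + mu) = 13/285 = 0.0456


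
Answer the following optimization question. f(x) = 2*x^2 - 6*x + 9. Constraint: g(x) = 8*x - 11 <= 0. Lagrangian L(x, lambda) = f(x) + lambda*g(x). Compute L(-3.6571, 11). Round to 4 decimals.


Step 1: Evaluate f(x).
f(-3.6571) = 2*(-3.6571)^2 - 6*(-3.6571) + 9 = 57.6914
Step 2: Evaluate g(x).
g(-3.6571) = 8*-3.6571 - 11 = -40.2568
Step 3: Compute Lagrangian.
L = 57.6914 + 11*-40.2568 = -385.1334


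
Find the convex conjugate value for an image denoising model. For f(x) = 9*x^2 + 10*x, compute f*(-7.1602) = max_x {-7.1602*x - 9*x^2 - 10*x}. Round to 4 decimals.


f*(y) = sup_x {y*x - a*x^2 - b*x} = sup_x {(y-b)*x - a*x^2}
FOC: (y - b) - 2a*x = 0 => x* = (y - b)/(2a)
x* = (-7.1602 - 10)/(2*9) = -0.9533
f*(-7.1602) = (y-b)^2/(4a) = (-7.1602 - 10)^2/(4*9)
= 294.4725/36 = 8.1798


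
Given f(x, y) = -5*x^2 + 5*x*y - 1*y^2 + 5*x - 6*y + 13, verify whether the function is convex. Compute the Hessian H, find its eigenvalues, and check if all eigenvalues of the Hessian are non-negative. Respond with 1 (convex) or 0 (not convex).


The Hessian of f(x,y) = -5*x^2 + 5*x*y - 1*y^2 + 5*x - 6*y + 13 is:
H = [[-10, 5], [5, -2]]
Trace = -10 - 2 = -12
Determinant = -10*-2 - (5)^2 = -5
Discriminant = (-12)^2 - 4*-5 = 164.0
Eigenvalues: lambda_1 = -12.4031, lambda_2 = 0.4031
The function is not convex.

0


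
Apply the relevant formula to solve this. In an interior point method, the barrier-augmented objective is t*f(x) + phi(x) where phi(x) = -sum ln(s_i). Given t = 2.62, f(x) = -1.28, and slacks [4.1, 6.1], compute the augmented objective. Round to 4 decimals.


Step 1: Compute log-barrier.
ln values: [1.411, 1.8083]
phi = -(1.411 + 1.8083) = -3.2193
Step 2: Compute augmented objective.
t*f(x) = 2.62*-1.28 = -3.3536
Total = -3.3536 - 3.2193 = -6.5729


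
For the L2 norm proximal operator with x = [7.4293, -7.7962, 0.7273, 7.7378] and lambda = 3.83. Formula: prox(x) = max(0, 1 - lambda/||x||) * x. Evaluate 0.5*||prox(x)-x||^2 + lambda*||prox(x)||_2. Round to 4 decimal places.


Step 1: Compute ||x||.
||x|| = 13.2807
Step 2: Compute scaling factor.
scale = max(0, 1 - 3.83/13.2807) = 0.7116
Step 3: prox(x) = [5.2868, -5.5479, 0.5176, 5.5063]
||prox(x)|| = 9.4507
Step 4: Proximal objective.
0.5*||prox-x||^2 = 7.3345
lambda*||prox|| = 36.1962
Total = 43.5307


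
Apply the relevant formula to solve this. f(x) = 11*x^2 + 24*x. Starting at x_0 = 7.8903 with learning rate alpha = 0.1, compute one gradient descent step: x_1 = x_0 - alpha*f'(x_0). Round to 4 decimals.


We compute the gradient at x_0 and apply the update.
f'(x) = 22*x + 24
f'(7.8903) = 22*7.8903 + 24 = 197.5866
x_1 = 7.8903 - 0.1*197.5866 = -11.8684


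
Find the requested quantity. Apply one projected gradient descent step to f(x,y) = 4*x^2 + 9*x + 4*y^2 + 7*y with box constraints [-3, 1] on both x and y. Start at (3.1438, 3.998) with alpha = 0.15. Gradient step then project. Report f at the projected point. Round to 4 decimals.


Step 1: Compute gradient at (3.1438, 3.998).
grad_x = 2*4*3.1438 + 9 = 34.1504
grad_y = 2*4*3.998 + 7 = 38.984
Step 2: Gradient step.
x_raw = 3.1438 - 0.15*34.1504 = -1.9788
y_raw = 3.998 - 0.15*38.984 = -1.8496
Step 3: Project onto [-3, 1].
x_proj = clip(-1.9788) = -1.9788
y_proj = clip(-1.8496) = -1.8496
Step 4: Evaluate f.
f(-1.9788, -1.8496) = -1.41


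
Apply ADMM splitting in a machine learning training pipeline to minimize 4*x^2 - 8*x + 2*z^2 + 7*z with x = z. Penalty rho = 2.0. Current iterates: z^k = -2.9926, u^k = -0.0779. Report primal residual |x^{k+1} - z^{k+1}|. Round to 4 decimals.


ADMM iteration with rho = 2.0, z^k = -2.9926, u^k = -0.0779
Step 1: x-update.
Minimize 4*x^2 - 8*x + (2.0/2)*(x + 2.9926 - 0.0779)^2
FOC: (2*4 + 2.0)*x = 8 + 2.0*(-2.9926 + 0.0779)
x^{k+1} = 0.2171
Step 2: z-update.
Minimize 2*z^2 + 7*z + (2.0/2)*(0.2171 - z - 0.0779)^2
FOC: (2*2 + 2.0)*z = -7 + 2.0*(0.2171 - 0.0779)
z^{k+1} = -1.1203
Step 3: u-update.
u^{k+1} = -0.0779 + 0.2171 + 1.1203 = 1.2594
Step 4: Primal residual = |0.2171 + 1.1203| = 1.3373


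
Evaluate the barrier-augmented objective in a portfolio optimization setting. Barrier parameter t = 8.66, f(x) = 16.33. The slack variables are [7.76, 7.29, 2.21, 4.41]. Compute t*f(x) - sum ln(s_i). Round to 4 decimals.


Step 1: Compute log-barrier.
ln values: [2.049, 1.9865, 0.793, 1.4839]
phi = -(2.049 + 1.9865 + 0.793 + 1.4839) = -6.3124
Step 2: Compute augmented objective.
t*f(x) = 8.66*16.33 = 141.4178
Total = 141.4178 - 6.3124 = 135.1054


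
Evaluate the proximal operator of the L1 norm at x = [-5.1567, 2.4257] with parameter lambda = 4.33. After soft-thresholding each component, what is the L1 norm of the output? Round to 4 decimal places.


Soft-thresholding with lambda = 4.33:
prox(-5.1567) = sign(-5.1567)*max(|-5.1567| - 4.33, 0) = -0.8267
prox(2.4257) = sign(2.4257)*max(|2.4257| - 4.33, 0) = 0.0
prox(x) = [-0.8267, 0.0]
||prox(x)||_1 = 0.8267 + 0.0 = 0.8267


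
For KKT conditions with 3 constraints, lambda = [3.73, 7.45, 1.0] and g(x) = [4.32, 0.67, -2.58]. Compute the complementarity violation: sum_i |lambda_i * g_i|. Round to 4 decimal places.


KKT complementary slackness check:
lambda_1 * g_1 = 3.73 * 4.32 = 16.1136
lambda_2 * g_2 = 7.45 * 0.67 = 4.9915
lambda_3 * g_3 = 1.0 * -2.58 = -2.58
Total violation = 16.1136 + 4.9915 + 2.58 = 23.6851


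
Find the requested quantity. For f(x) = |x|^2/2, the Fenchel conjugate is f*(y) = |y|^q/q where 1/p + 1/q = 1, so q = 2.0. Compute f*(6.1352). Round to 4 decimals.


The conjugate exponent q satisfies 1/p + 1/q = 1.
p = 2, so q = 2/(2 - 1) = 2.0
|y|^q = 6.1352^2.0 = 37.6407
f*(6.1352) = 37.6407 / 2.0 = 18.8203


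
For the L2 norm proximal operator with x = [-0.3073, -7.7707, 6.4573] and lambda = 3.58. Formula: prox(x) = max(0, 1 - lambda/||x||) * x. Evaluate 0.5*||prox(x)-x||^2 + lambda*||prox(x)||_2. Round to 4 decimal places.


Step 1: Compute ||x||.
||x|| = 10.1082
Step 2: Compute scaling factor.
scale = max(0, 1 - 3.58/10.1082) = 0.6458
Step 3: prox(x) = [-0.1985, -5.0186, 4.1703]
||prox(x)|| = 6.5282
Step 4: Proximal objective.
0.5*||prox-x||^2 = 6.4082
lambda*||prox|| = 23.371
Total = 29.779


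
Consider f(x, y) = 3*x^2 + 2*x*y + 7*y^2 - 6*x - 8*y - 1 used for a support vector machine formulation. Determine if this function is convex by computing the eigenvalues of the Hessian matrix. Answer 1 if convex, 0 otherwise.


The Hessian of f(x,y) = 3*x^2 + 2*x*y + 7*y^2 - 6*x - 8*y - 1 is:
H = [[6, 2], [2, 14]]
Trace = 6 + 14 = 20
Determinant = 6*14 - (2)^2 = 80
Discriminant = (20)^2 - 4*80 = 80.0
Eigenvalues: lambda_1 = 5.5279, lambda_2 = 14.4721
The function is convex.

1


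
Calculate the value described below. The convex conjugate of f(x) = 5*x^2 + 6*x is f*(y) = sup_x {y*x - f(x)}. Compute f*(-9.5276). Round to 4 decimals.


f*(y) = sup_x {y*x - a*x^2 - b*x} = sup_x {(y-b)*x - a*x^2}
FOC: (y - b) - 2a*x = 0 => x* = (y - b)/(2a)
x* = (-9.5276 - 6)/(2*5) = -1.5528
f*(-9.5276) = (y-b)^2/(4a) = (-9.5276 - 6)^2/(4*5)
= 241.1064/20 = 12.0553


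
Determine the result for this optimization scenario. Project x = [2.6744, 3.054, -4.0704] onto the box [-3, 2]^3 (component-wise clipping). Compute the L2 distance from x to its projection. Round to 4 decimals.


Project each component onto [-3, 2].
clip(2.6744) = 2.0, clip(3.054) = 2.0, clip(-4.0704) = -3.0
Projection = [2.0, 2.0, -3.0]
Squared diffs: [0.4548, 1.1109, 1.1458]
Distance = sqrt(2.7115) = 1.6467


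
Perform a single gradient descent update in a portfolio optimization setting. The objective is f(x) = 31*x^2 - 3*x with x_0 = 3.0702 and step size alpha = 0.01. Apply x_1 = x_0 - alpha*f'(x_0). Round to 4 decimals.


We compute the gradient at x_0 and apply the update.
f'(x) = 62*x - 3
f'(3.0702) = 62*3.0702 - 3 = 187.3524
x_1 = 3.0702 - 0.01*187.3524 = 1.1967


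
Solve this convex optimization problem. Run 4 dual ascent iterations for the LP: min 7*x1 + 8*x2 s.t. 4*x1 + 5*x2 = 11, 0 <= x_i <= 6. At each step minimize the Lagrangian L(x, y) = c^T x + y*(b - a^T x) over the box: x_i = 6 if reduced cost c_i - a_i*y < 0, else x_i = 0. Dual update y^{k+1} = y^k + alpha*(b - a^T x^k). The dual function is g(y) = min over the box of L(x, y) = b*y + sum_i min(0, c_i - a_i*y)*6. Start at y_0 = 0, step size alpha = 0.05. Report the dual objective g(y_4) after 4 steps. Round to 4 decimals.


Dual ascent for LP: min 7*x1 + 8*x2, 4*x1 + 5*x2 = 11, 0 <= x_i <= 6
Step 1: y^k = 0.0, reduced costs: (7.0, 8.0)
  x^k = (0.0, 0.0), subgradient = b - a^T x = 11.0
  y^{k+1} = 0.0 + 0.05*11.0 = 0.55
Step 2: y^k = 0.55, reduced costs: (4.8, 5.25)
  x^k = (0.0, 0.0), subgradient = b - a^T x = 11.0
  y^{k+1} = 0.55 + 0.05*11.0 = 1.1
Step 3: y^k = 1.1, reduced costs: (2.6, 2.5)
  x^k = (0.0, 0.0), subgradient = b - a^T x = 11.0
  y^{k+1} = 1.1 + 0.05*11.0 = 1.65
Step 4: y^k = 1.65, reduced costs: (0.4, -0.25)
  x^k = (0.0, 6.0), subgradient = b - a^T x = -19.0
  y^{k+1} = 1.65 + 0.05*-19.0 = 0.7
Dual objective at y_4 = 0.7: reduced costs (4.2, 4.5), box minimizer x = (0.0, 0.0)
g(y_4) = b*y + (c1 - a1*y)*x1 + (c2 - a2*y)*x2 = 11*0.7 + 4.2*0.0 + 4.5*0.0 = 7.7 + 0.0 + 0.0 = 7.7


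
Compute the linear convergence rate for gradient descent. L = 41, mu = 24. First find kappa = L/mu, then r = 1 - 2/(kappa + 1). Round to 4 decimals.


Step 1: Compute the condition number.
kappa = L/mu = 41/24 = 1.7083
Step 2: Compute the convergence rate.
r = 1 - 2/(kappa + 1) = 1 - 2*mu/(L + mu) = (L - mu)/(L + mu) = 17/65 = 0.2615


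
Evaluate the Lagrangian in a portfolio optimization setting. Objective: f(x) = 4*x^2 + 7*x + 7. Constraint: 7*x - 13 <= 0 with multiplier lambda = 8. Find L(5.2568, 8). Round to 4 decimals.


Step 1: Evaluate f(x).
f(5.2568) = 4*5.2568^2 + 7*5.2568 + 7 = 154.3334
Step 2: Evaluate g(x).
g(5.2568) = 7*5.2568 - 13 = 23.7976
Step 3: Compute Lagrangian.
L = 154.3334 + 8*23.7976 = 344.7142


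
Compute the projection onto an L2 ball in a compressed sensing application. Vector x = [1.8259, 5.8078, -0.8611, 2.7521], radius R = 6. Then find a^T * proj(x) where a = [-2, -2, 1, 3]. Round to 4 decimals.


Step 1: Compute ||x|| (intermediates to 6 decimals).
||x|| = sqrt(1.8259^2 + 5.8078^2 + (-0.8611)^2 + 2.7521^2) = 6.736468
Step 2: Project.
Since ||x|| > R, scale = R/||x|| = 6/6.736468 = 0.890674, proj(x) = scale * x
proj(x) = [1.626282, 5.172856, -0.766959, 2.451224]
Step 3: Dot product.
a^T * proj(x) = -2*1.626282 - 2*5.172856 + 1*(-0.766959) + 3*2.451224 = -7.0116


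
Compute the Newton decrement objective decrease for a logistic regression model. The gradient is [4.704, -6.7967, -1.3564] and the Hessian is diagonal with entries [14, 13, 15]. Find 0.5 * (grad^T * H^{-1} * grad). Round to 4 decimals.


Step 1: H is diagonal, so H^(-1) * g = [0.336, -0.5228, -0.0904].
Step 2: g^T H^(-1) g = sum_i g_i^2 / H_ii
  = (4.704)^2/14 + (-6.7967)^2/13 + (-1.3564)^2/15
  = 1.5805 + 3.5535 + 0.1227 = 5.2567
Step 3: Objective decrease = 0.5 * g^T H^(-1) g = 2.6283


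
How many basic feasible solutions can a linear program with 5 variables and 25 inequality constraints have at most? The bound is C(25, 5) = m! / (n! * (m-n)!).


Each vertex corresponds to some choice of n active constraints out of m, so the number of vertices is at most C(m, n) = m! / (n!(m-n)!).
m = 25, n = 5
Numerator: 25 * 24 * 23 * 22 * 21
Denominator: 5! = 120
C(25, 5) = 53130


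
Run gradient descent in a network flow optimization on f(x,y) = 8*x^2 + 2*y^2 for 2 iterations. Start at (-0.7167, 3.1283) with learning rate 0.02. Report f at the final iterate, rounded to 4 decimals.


Gradient descent on f(x,y) = 8*x^2 + 2*y^2.
Starting point: (-0.7167, 3.1283), alpha = 0.02
Step 1: grad_x = 2*8*-0.7167 = -11.4672, grad_y = 2*2*3.1283 = 12.5132
  x_1 = -0.7167 - 0.02*-11.4672 = -0.4874
  y_1 = 3.1283 - 0.02*12.5132 = 2.878
Step 2: grad_x = 2*8*-0.4874 = -7.7977, grad_y = 2*2*2.878 = 11.5121
  x_2 = -0.4874 - 0.02*-7.7977 = -0.3314
  y_2 = 2.878 - 0.02*11.5121 = 2.6478
f(-0.3314, 2.6478) = 8*(-0.3314)^2 + 2*2.6478^2 = 14.9002


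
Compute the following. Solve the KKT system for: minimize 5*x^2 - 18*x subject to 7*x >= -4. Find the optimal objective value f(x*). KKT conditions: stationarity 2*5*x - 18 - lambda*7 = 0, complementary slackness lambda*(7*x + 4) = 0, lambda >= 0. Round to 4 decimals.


Step 1: Try lambda = 0 (constraint inactive).
Stationarity: 2*5*x - 18 = 0
x* = 18/(2*5) = 1.8
Check constraint: 7*1.8 = 12.6 >= -4 -- satisfied.
Step 2: Compute optimal value.
f(x*) = 5*1.8^2 - 18*1.8 = -16.2


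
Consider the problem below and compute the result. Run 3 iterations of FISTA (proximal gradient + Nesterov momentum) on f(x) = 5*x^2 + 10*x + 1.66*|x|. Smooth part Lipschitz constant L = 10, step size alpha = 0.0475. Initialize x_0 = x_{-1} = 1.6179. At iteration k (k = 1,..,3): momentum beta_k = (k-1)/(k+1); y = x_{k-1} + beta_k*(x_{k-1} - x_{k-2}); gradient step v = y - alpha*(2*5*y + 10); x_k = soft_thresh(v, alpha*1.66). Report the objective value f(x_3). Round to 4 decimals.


FISTA on f(x) = 5*x^2 + 10*x + 1.66*|x|
L = 10, alpha = 0.0475
Iteration 1: beta = 0.0, y = 1.6179 + 0.0*(1.6179 - 1.6179) = 1.6179
  grad(y) = 26.179, v = y - alpha*grad = 0.3744
  prox(v) = soft_thresh(0.3744, 0.0789) = 0.2955
Iteration 2: beta = 0.3333, y = 0.2955 + 0.3333*(0.2955 - 1.6179) = -0.1452
  grad(y) = 8.5476, v = y - alpha*grad = -0.5512
  prox(v) = soft_thresh(-0.5512, 0.0789) = -0.4724
Iteration 3: beta = 0.5, y = -0.4724 + 0.5*(-0.4724 - 0.2955) = -0.8564
  grad(y) = 1.4363, v = y - alpha*grad = -0.9246
  prox(v) = soft_thresh(-0.9246, 0.0789) = -0.8457
f(x_3) = 5*(-0.8457)^2 + 10*(-0.8457) + 1.66*|-0.8457| = -3.4771


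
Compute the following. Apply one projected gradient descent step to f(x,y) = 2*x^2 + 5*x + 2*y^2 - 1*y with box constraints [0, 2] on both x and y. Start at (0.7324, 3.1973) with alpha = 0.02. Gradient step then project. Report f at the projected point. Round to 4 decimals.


Step 1: Compute gradient at (0.7324, 3.1973).
grad_x = 2*2*0.7324 + 5 = 7.9296
grad_y = 2*2*3.1973 - 1 = 11.7892
Step 2: Gradient step.
x_raw = 0.7324 - 0.02*7.9296 = 0.5738
y_raw = 3.1973 - 0.02*11.7892 = 2.9615
Step 3: Project onto [0, 2].
x_proj = clip(0.5738) = 0.5738
y_proj = clip(2.9615) = 2.0
Step 4: Evaluate f.
f(0.5738, 2.0) = 9.5276


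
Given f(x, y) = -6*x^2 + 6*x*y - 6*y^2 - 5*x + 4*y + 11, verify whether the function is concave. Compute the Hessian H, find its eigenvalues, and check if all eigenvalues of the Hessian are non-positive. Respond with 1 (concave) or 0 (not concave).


The Hessian of f(x,y) = -6*x^2 + 6*x*y - 6*y^2 - 5*x + 4*y + 11 is:
H = [[-12, 6], [6, -12]]
Trace = -12 - 12 = -24
Determinant = -12*-12 - (6)^2 = 108
Discriminant = (-24)^2 - 4*108 = 144.0
Eigenvalues: lambda_1 = -18.0, lambda_2 = -6.0
The function is concave.

1


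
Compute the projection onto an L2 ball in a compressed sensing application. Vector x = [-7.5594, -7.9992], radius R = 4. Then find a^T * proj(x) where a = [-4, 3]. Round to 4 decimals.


Step 1: Compute ||x|| (intermediates to 6 decimals).
||x|| = sqrt((-7.5594)^2 + (-7.9992)^2) = 11.005986
Step 2: Project.
Since ||x|| > R, scale = R/||x|| = 4/11.005986 = 0.363439, proj(x) = scale * x
proj(x) = [-2.747381, -2.907221]
Step 3: Dot product.
a^T * proj(x) = -4*(-2.747381) + 3*(-2.907221) = 2.2679


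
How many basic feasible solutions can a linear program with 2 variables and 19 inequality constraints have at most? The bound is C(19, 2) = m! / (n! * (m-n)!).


Each vertex corresponds to some choice of n active constraints out of m, so the number of vertices is at most C(m, n) = m! / (n!(m-n)!).
m = 19, n = 2
Numerator: 19 * 18
Denominator: 2! = 2
C(19, 2) = 171


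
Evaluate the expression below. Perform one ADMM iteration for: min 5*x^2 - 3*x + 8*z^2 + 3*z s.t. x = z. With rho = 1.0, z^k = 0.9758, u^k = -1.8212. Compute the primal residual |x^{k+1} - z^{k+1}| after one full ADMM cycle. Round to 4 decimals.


ADMM iteration with rho = 1.0, z^k = 0.9758, u^k = -1.8212
Step 1: x-update.
Minimize 5*x^2 - 3*x + (1.0/2)*(x - 0.9758 - 1.8212)^2
FOC: (2*5 + 1.0)*x = 3 + 1.0*(0.9758 + 1.8212)
x^{k+1} = 0.527
Step 2: z-update.
Minimize 8*z^2 + 3*z + (1.0/2)*(0.527 - z - 1.8212)^2
FOC: (2*8 + 1.0)*z = -3 + 1.0*(0.527 - 1.8212)
z^{k+1} = -0.2526
Step 3: u-update.
u^{k+1} = -1.8212 + 0.527 + 0.2526 = -1.0416
Step 4: Primal residual = |0.527 + 0.2526| = 0.7796


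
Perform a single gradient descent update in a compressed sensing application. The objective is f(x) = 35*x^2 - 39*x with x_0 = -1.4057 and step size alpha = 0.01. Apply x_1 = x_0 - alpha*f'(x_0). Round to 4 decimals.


We compute the gradient at x_0 and apply the update.
f'(x) = 70*x - 39
f'(-1.4057) = 70*-1.4057 - 39 = -137.399
x_1 = -1.4057 - 0.01*-137.399 = -0.0317


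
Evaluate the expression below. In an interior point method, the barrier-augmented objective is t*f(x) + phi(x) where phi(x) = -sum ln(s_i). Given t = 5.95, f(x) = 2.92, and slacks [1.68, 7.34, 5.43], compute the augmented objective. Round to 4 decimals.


Step 1: Compute log-barrier.
ln values: [0.5188, 1.9933, 1.6919]
phi = -(0.5188 + 1.9933 + 1.6919) = -4.2041
Step 2: Compute augmented objective.
t*f(x) = 5.95*2.92 = 17.374
Total = 17.374 - 4.2041 = 13.1699


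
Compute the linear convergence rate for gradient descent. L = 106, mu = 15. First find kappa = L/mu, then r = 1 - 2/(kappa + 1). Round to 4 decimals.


Step 1: Compute the condition number.
kappa = L/mu = 106/15 = 7.0667
Step 2: Compute the convergence rate.
r = 1 - 2/(kappa + 1) = 1 - 2*mu/(L + mu) = (L - mu)/(L + mu) = 91/121 = 0.7521


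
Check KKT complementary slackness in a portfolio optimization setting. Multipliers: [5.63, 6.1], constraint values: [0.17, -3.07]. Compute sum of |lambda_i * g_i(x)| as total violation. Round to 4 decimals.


KKT complementary slackness check:
lambda_1 * g_1 = 5.63 * 0.17 = 0.9571
lambda_2 * g_2 = 6.1 * -3.07 = -18.727
Total violation = 0.9571 + 18.727 = 19.6841


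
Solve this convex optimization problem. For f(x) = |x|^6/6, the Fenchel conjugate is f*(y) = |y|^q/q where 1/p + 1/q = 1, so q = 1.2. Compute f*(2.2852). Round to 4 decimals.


The conjugate exponent q satisfies 1/p + 1/q = 1.
p = 6, so q = 6/(6 - 1) = 1.2
|y|^q = 2.2852^1.2 = 2.6959
f*(2.2852) = 2.6959 / 1.2 = 2.2466


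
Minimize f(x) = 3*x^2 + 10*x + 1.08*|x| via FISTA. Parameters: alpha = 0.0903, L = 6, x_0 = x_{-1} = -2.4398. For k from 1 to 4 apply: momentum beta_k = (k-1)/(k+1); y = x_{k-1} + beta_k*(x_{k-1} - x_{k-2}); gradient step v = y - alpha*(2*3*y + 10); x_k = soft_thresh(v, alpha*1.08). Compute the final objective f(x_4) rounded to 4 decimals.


FISTA on f(x) = 3*x^2 + 10*x + 1.08*|x|
L = 6, alpha = 0.0903
Iteration 1: beta = 0.0, y = -2.4398 + 0.0*(-2.4398 + 2.4398) = -2.4398
  grad(y) = -4.6388, v = y - alpha*grad = -2.0209
  prox(v) = soft_thresh(-2.0209, 0.0975) = -1.9234
Iteration 2: beta = 0.3333, y = -1.9234 + 0.3333*(-1.9234 + 2.4398) = -1.7513
  grad(y) = -0.5075, v = y - alpha*grad = -1.7054
  prox(v) = soft_thresh(-1.7054, 0.0975) = -1.6079
Iteration 3: beta = 0.5, y = -1.6079 + 0.5*(-1.6079 + 1.9234) = -1.4502
  grad(y) = 1.2991, v = y - alpha*grad = -1.5675
  prox(v) = soft_thresh(-1.5675, 0.0975) = -1.4699
Iteration 4: beta = 0.6, y = -1.4699 + 0.6*(-1.4699 + 1.6079) = -1.3872
  grad(y) = 1.677, v = y - alpha*grad = -1.5386
  prox(v) = soft_thresh(-1.5386, 0.0975) = -1.4411
f(x_4) = 3*(-1.4411)^2 + 10*(-1.4411) + 1.08*|-1.4411| = -6.6243


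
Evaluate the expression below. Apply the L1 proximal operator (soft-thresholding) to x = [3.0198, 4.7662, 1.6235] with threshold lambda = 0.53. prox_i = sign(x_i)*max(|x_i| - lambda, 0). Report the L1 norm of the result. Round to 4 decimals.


Soft-thresholding with lambda = 0.53:
prox(3.0198) = sign(3.0198)*max(|3.0198| - 0.53, 0) = 2.4898
prox(4.7662) = sign(4.7662)*max(|4.7662| - 0.53, 0) = 4.2362
prox(1.6235) = sign(1.6235)*max(|1.6235| - 0.53, 0) = 1.0935
prox(x) = [2.4898, 4.2362, 1.0935]
||prox(x)||_1 = 2.4898 + 4.2362 + 1.0935 = 7.8195


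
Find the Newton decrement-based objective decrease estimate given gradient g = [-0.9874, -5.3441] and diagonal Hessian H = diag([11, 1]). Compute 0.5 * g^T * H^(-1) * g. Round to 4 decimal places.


Step 1: H is diagonal, so H^(-1) * g = [-0.0898, -5.3441].
Step 2: g^T H^(-1) g = sum_i g_i^2 / H_ii
  = (-0.9874)^2/11 + (-5.3441)^2/1
  = 0.0886 + 28.5594 = 28.648
Step 3: Objective decrease = 0.5 * g^T H^(-1) g = 14.324


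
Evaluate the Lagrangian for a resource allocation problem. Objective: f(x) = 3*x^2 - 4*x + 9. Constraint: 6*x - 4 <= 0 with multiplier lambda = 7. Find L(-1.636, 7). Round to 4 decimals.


Step 1: Evaluate f(x).
f(-1.636) = 3*(-1.636)^2 - 4*(-1.636) + 9 = 23.5735
Step 2: Evaluate g(x).
g(-1.636) = 6*-1.636 - 4 = -13.816
Step 3: Compute Lagrangian.
L = 23.5735 + 7*-13.816 = -73.1385


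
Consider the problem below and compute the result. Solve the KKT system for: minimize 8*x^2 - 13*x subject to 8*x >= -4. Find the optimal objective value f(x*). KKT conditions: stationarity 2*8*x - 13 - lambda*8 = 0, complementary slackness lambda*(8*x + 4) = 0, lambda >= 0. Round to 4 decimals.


Step 1: Try lambda = 0 (constraint inactive).
Stationarity: 2*8*x - 13 = 0
x* = 13/(2*8) = 0.8125
Check constraint: 8*0.8125 = 6.5 >= -4 -- satisfied.
Step 2: Compute optimal value.
f(x*) = 8*0.8125^2 - 13*0.8125 = -5.2813


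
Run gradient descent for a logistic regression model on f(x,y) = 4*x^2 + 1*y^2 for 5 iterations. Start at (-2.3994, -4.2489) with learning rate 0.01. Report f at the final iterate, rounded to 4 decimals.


Gradient descent on f(x,y) = 4*x^2 + 1*y^2.
Starting point: (-2.3994, -4.2489), alpha = 0.01
Step 1: grad_x = 2*4*-2.3994 = -19.1952, grad_y = 2*1*-4.2489 = -8.4978
  x_1 = -2.3994 - 0.01*-19.1952 = -2.2074
  y_1 = -4.2489 - 0.01*-8.4978 = -4.1639
Step 2: grad_x = 2*4*-2.2074 = -17.6596, grad_y = 2*1*-4.1639 = -8.3278
  x_2 = -2.2074 - 0.01*-17.6596 = -2.0309
  y_2 = -4.1639 - 0.01*-8.3278 = -4.0806
Step 3: grad_x = 2*4*-2.0309 = -16.2468, grad_y = 2*1*-4.0806 = -8.1613
  x_3 = -2.0309 - 0.01*-16.2468 = -1.8684
  y_3 = -4.0806 - 0.01*-8.1613 = -3.999
Step 4: grad_x = 2*4*-1.8684 = -14.9471, grad_y = 2*1*-3.999 = -7.9981
  x_4 = -1.8684 - 0.01*-14.9471 = -1.7189
  y_4 = -3.999 - 0.01*-7.9981 = -3.9191
Step 5: grad_x = 2*4*-1.7189 = -13.7513, grad_y = 2*1*-3.9191 = -7.8381
  x_5 = -1.7189 - 0.01*-13.7513 = -1.5814
  y_5 = -3.9191 - 0.01*-7.8381 = -3.8407
f(-1.5814, -3.8407) = 4*(-1.5814)^2 + 1*(-3.8407)^2 = 24.754


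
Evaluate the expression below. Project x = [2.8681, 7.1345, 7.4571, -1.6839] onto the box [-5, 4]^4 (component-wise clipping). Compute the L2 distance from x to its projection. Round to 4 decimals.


Project each component onto [-5, 4].
clip(2.8681) = 2.8681, clip(7.1345) = 4.0, clip(7.4571) = 4.0, clip(-1.6839) = -1.6839
Projection = [2.8681, 4.0, 4.0, -1.6839]
Squared diffs: [0.0, 9.8251, 11.9515, 0.0]
Distance = sqrt(21.7766) = 4.6665


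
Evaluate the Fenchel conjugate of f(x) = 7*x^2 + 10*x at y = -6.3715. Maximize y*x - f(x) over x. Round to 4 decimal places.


f*(y) = sup_x {y*x - a*x^2 - b*x} = sup_x {(y-b)*x - a*x^2}
FOC: (y - b) - 2a*x = 0 => x* = (y - b)/(2a)
x* = (-6.3715 - 10)/(2*7) = -1.1694
f*(-6.3715) = (y-b)^2/(4a) = (-6.3715 - 10)^2/(4*7)
= 268.026/28 = 9.5724


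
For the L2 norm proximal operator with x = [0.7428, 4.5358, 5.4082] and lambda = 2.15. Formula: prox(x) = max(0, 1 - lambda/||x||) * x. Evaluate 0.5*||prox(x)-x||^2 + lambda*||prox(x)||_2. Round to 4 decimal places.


Step 1: Compute ||x||.
||x|| = 7.0975
Step 2: Compute scaling factor.
scale = max(0, 1 - 2.15/7.0975) = 0.6971
Step 3: prox(x) = [0.5178, 3.1618, 3.7699]
||prox(x)|| = 4.9475
Step 4: Proximal objective.
0.5*||prox-x||^2 = 2.3113
lambda*||prox|| = 10.6371
Total = 12.9483


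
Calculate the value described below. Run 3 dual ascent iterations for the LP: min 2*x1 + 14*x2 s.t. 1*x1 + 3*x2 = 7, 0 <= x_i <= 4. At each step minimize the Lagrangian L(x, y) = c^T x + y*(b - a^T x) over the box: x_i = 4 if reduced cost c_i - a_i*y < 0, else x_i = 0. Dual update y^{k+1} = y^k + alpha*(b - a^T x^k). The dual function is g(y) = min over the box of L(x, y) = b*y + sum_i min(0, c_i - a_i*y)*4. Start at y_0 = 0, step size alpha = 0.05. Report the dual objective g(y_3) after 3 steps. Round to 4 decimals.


Dual ascent for LP: min 2*x1 + 14*x2, 1*x1 + 3*x2 = 7, 0 <= x_i <= 4
Step 1: y^k = 0.0, reduced costs: (2.0, 14.0)
  x^k = (0.0, 0.0), subgradient = b - a^T x = 7.0
  y^{k+1} = 0.0 + 0.05*7.0 = 0.35
Step 2: y^k = 0.35, reduced costs: (1.65, 12.95)
  x^k = (0.0, 0.0), subgradient = b - a^T x = 7.0
  y^{k+1} = 0.35 + 0.05*7.0 = 0.7
Step 3: y^k = 0.7, reduced costs: (1.3, 11.9)
  x^k = (0.0, 0.0), subgradient = b - a^T x = 7.0
  y^{k+1} = 0.7 + 0.05*7.0 = 1.05
Dual objective at y_3 = 1.05: reduced costs (0.95, 10.85), box minimizer x = (0.0, 0.0)
g(y_3) = b*y + (c1 - a1*y)*x1 + (c2 - a2*y)*x2 = 7*1.05 + 0.95*0.0 + 10.85*0.0 = 7.35 + 0.0 + 0.0 = 7.35


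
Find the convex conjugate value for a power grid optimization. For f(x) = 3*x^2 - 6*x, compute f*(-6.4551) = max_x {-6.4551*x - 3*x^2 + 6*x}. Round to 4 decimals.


f*(y) = sup_x {y*x - a*x^2 - b*x} = sup_x {(y-b)*x - a*x^2}
FOC: (y - b) - 2a*x = 0 => x* = (y - b)/(2a)
x* = (-6.4551 + 6)/(2*3) = -0.0759
f*(-6.4551) = (y-b)^2/(4a) = (-6.4551 + 6)^2/(4*3)
= 0.2071/12 = 0.0173


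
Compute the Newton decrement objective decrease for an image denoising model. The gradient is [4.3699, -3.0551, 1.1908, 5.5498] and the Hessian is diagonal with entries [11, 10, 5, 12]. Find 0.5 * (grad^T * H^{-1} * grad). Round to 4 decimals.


Step 1: H is diagonal, so H^(-1) * g = [0.3973, -0.3055, 0.2382, 0.4625].
Step 2: g^T H^(-1) g = sum_i g_i^2 / H_ii
  = (4.3699)^2/11 + (-3.0551)^2/10 + (1.1908)^2/5 + (5.5498)^2/12
  = 1.736 + 0.9334 + 0.2836 + 2.5667 = 5.5197
Step 3: Objective decrease = 0.5 * g^T H^(-1) g = 2.7598


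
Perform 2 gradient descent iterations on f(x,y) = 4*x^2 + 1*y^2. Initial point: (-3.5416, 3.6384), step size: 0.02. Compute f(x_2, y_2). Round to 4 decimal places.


Gradient descent on f(x,y) = 4*x^2 + 1*y^2.
Starting point: (-3.5416, 3.6384), alpha = 0.02
Step 1: grad_x = 2*4*-3.5416 = -28.3328, grad_y = 2*1*3.6384 = 7.2768
  x_1 = -3.5416 - 0.02*-28.3328 = -2.9749
  y_1 = 3.6384 - 0.02*7.2768 = 3.4929
Step 2: grad_x = 2*4*-2.9749 = -23.7996, grad_y = 2*1*3.4929 = 6.9857
  x_2 = -2.9749 - 0.02*-23.7996 = -2.499
  y_2 = 3.4929 - 0.02*6.9857 = 3.3531
f(-2.499, 3.3531) = 4*(-2.499)^2 + 1*3.3531^2 = 36.2227
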